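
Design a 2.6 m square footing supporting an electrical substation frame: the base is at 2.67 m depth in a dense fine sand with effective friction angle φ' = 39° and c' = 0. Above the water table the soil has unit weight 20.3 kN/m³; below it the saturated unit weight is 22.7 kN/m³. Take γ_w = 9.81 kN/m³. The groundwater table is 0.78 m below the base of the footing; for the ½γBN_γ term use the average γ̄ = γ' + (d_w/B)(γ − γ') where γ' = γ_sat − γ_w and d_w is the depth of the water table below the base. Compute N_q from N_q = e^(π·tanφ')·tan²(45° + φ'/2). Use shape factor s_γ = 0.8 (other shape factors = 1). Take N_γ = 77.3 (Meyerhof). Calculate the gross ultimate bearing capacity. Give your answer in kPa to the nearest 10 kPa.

q_ult ≈ 4250 kPa

tan39° = 0.8098, so N_q = e^(π×0.8098)·tan²(64.5°) = 12.731 × 4.395 = 55.96.
q = γ·D_f = 20.3 × 2.67 = 54.201 kPa.
γ' = 12.89 kN/m³; averaging over the depth B below the base, γ̄ = γ' + (d_w/B)(γ − γ') = 15.113 kN/m³.
q·N_q = 54.201 × 55.957 = 3033 kPa
0.5·γ·B·N_γ·s_γ = 0.5 × 15.113 × 2.6 × 77.3 × 0.8 = 1215 kPa
q_ult = 3033 + 1215 = 4247.9 kPa.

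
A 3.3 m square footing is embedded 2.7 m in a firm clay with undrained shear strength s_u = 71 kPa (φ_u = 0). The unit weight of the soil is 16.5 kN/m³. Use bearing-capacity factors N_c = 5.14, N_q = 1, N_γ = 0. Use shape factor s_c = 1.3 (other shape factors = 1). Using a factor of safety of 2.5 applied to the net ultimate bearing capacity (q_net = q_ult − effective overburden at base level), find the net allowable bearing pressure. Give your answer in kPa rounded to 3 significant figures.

Overburden at base level: q = 16.5 × 2.7 = 44.55 kPa.
Cohesion term c·N_c·s_c = 71 × 5.14 × 1.3 = 474.42 kPa; surcharge term q·N_q = 44.55 × 1 = 44.55 kPa.
q_ult = 474.42 + 44.55 = 518.97 kPa.
Net ultimate: q_net = 518.97 − 44.55 = 474.42 kPa.
q_all(net) = 474.42 / 2.5 = 189.77 kPa.

q_all(net) ≈ 190 kPa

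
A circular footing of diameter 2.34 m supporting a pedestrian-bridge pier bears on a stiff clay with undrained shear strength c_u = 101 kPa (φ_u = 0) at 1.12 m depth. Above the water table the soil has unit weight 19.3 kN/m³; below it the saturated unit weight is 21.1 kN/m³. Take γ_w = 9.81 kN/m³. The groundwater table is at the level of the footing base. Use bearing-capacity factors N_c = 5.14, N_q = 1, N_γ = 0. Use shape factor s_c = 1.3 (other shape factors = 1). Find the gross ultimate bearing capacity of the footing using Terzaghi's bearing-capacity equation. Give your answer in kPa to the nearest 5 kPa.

q_ult ≈ 695 kPa

q = γ·D_f = 19.3 × 1.12 = 21.616 kPa.
c·N_c·s_c = 101 × 5.14 × 1.3 = 674.88 kPa
q·N_q = 21.616 × 1 = 21.616 kPa
q_ult = 674.88 + 21.616 = 696.5 kPa.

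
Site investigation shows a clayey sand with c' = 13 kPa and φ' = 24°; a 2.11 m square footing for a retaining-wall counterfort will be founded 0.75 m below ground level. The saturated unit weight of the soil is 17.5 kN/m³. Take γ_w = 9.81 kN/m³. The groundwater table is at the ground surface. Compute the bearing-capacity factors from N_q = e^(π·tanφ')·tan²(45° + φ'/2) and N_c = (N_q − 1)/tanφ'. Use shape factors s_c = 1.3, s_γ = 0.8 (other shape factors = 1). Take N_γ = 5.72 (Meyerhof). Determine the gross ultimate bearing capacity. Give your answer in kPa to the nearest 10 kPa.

tan24° = 0.4452, so N_q = e^(π×0.4452)·tan²(57°) = 4.05 × 2.371 = 9.6.
N_c = (9.6 − 1)/tan24° = 19.32.
γ' = 17.5 − 9.81 = 7.69 kN/m³ (submerged throughout). q = 7.69 × 0.75 = 5.7675 kPa; the same γ' applies in the ½γBN_γ term.
c·N_c·s_c = 13 × 19.324 × 1.3 = 326.57 kPa
q·N_q = 5.7675 × 9.6034 = 55.388 kPa
0.5·γ·B·N_γ·s_γ = 0.5 × 7.69 × 2.11 × 5.72 × 0.8 = 37.125 kPa
q_ult = 326.57 + 55.388 + 37.125 = 419.08 kPa.

q_ult ≈ 420 kPa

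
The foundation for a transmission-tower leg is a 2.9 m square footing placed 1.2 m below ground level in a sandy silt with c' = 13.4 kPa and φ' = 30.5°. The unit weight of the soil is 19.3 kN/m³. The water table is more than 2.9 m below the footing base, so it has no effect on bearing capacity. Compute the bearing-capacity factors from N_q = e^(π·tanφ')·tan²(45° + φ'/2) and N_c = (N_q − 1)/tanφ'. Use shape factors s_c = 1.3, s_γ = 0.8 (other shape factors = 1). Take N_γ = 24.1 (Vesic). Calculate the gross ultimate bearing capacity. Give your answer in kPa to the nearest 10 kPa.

tan30.5° = 0.589, so N_q = e^(π×0.589)·tan²(60.25°) = 6.363 × 3.061 = 19.48.
N_c = (19.48 − 1)/tan30.5° = 31.37.
Overburden at base level: q = 19.3 × 1.2 = 23.16 kPa.
Cohesion term c·N_c·s_c = 13.4 × 31.372 × 1.3 = 546.5 kPa; surcharge term q·N_q = 23.16 × 19.479 = 451.14 kPa; self-weight term 0.5·γ·B·N_γ·s_γ = 0.5 × 19.3 × 2.9 × 24.1 × 0.8 = 539.55 kPa.
q_ult = 546.5 + 451.14 + 539.55 = 1537.2 kPa.

q_ult ≈ 1540 kPa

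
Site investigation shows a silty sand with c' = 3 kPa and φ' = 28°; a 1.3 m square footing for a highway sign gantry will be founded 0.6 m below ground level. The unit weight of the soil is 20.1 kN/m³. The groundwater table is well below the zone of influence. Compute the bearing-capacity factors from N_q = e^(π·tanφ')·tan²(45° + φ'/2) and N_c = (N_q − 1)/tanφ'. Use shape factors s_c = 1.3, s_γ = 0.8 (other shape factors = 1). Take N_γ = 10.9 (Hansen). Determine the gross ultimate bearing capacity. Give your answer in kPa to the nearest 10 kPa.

tan28° = 0.5317, so N_q = e^(π×0.5317)·tan²(59°) = 5.314 × 2.77 = 14.72.
N_c = (14.72 − 1)/tan28° = 25.8.
q = γ·D_f = 20.1 × 0.6 = 12.06 kPa.
c·N_c·s_c = 3 × 25.803 × 1.3 = 100.63 kPa
q·N_q = 12.06 × 14.72 = 177.52 kPa
0.5·γ·B·N_γ·s_γ = 0.5 × 20.1 × 1.3 × 10.9 × 0.8 = 113.93 kPa
q_ult = 100.63 + 177.52 + 113.93 = 392.08 kPa.

q_ult ≈ 390 kPa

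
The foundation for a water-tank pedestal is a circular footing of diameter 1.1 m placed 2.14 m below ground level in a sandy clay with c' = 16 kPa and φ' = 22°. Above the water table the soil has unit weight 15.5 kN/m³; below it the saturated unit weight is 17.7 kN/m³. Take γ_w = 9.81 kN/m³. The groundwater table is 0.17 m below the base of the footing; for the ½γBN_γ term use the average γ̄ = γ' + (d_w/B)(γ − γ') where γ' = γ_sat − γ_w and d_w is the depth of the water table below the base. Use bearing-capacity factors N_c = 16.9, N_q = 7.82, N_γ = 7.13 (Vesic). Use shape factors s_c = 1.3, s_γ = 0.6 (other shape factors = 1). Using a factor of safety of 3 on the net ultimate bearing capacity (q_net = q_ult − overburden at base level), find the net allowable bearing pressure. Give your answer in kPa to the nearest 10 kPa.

Overburden at base level: q = 15.5 × 2.14 = 33.17 kPa.
The water table is 0.17 m below the base (< B = 1.1 m), so the ½γBN_γ term uses γ̄ = γ' + (d_w/B)(γ − γ') = 7.89 + (0.17/1.1)(15.5 − 7.89) = 9.0661 kN/m³.
Cohesion term c·N_c·s_c = 16 × 16.9 × 1.3 = 351.52 kPa; surcharge term q·N_q = 33.17 × 7.82 = 259.39 kPa; self-weight term 0.5·γ·B·N_γ·s_γ = 0.5 × 9.0661 × 1.1 × 7.13 × 0.6 = 21.332 kPa.
q_ult = 351.52 + 259.39 + 21.332 = 632.24 kPa.
q_net = 632.24 − 33.17 = 599.07 kPa.
q_all(net) = 599.07 / 3 = 199.69 kPa.

q_all(net) ≈ 200 kPa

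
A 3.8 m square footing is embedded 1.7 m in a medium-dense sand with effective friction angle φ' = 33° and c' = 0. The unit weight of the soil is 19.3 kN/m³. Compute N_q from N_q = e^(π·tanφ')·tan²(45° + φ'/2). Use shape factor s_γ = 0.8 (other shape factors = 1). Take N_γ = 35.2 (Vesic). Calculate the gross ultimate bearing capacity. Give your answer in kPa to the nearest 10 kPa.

tan33° = 0.6494, so N_q = e^(π×0.6494)·tan²(61.5°) = 7.692 × 3.392 = 26.09.
Overburden at base level: q = 19.3 × 1.7 = 32.81 kPa.
Surcharge term q·N_q = 32.81 × 26.092 = 856.08 kPa; self-weight term 0.5·γ·B·N_γ·s_γ = 0.5 × 19.3 × 3.8 × 35.2 × 0.8 = 1032.6 kPa.
q_ult = 856.08 + 1032.6 = 1888.7 kPa.

q_ult ≈ 1890 kPa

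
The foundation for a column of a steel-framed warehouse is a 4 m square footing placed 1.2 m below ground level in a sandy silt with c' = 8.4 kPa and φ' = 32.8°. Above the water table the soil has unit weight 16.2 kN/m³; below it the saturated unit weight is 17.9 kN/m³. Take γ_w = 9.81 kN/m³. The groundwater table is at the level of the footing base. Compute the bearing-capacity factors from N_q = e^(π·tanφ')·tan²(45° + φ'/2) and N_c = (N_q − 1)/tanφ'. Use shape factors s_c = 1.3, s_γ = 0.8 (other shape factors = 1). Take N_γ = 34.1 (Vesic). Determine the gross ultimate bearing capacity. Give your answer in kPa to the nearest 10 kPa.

q_ult ≈ 1350 kPa

tan32.8° = 0.6445, so N_q = e^(π×0.6445)·tan²(61.4°) = 7.573 × 3.364 = 25.48.
N_c = (25.48 − 1)/tan32.8° = 37.98.
Overburden at base level: q = 16.2 × 1.2 = 19.44 kPa.
Below the base the soil is submerged, so the ½γBN_γ term uses γ' = 17.9 − 9.81 = 8.09 kN/m³.
Cohesion term c·N_c·s_c = 8.4 × 37.98 × 1.3 = 414.74 kPa; surcharge term q·N_q = 19.44 × 25.477 = 495.26 kPa; self-weight term 0.5·γ·B·N_γ·s_γ = 0.5 × 8.09 × 4 × 34.1 × 0.8 = 441.39 kPa.
q_ult = 414.74 + 495.26 + 441.39 = 1351.4 kPa.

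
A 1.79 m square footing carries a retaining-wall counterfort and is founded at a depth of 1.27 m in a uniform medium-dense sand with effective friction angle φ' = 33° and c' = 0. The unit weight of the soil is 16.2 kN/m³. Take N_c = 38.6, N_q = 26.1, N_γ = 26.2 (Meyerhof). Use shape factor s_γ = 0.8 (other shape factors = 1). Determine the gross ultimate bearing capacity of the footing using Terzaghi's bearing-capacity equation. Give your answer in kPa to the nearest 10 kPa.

q_ult ≈ 840 kPa

Effective surcharge at the founding depth q = γ·D_f = 16.2 × 1.27 = 20.574 kPa.
q_ult = q·N_q + 0.5·γ·B·N_γ·s_γ
     = 20.574 × 26.1 + 0.5 × 16.2 × 1.79 × 26.2 × 0.8
     = 536.98 + 303.9 = 840.88 kPa.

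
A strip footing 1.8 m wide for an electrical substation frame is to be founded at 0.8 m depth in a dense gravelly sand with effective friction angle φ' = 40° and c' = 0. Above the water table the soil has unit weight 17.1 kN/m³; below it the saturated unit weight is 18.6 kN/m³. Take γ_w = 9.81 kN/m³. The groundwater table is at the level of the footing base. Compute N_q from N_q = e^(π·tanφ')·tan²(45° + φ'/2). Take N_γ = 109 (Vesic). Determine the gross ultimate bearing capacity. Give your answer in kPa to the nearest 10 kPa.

tan40° = 0.8391, so N_q = e^(π×0.8391)·tan²(65°) = 13.959 × 4.599 = 64.2.
Overburden at base level: q = 17.1 × 0.8 = 13.68 kPa.
Below the base the soil is submerged, so the ½γBN_γ term uses γ' = 18.6 − 9.81 = 8.79 kN/m³.
Surcharge term q·N_q = 13.68 × 64.195 = 878.19 kPa; self-weight term 0.5·γ·B·N_γ = 0.5 × 8.79 × 1.8 × 109 = 862.3 kPa.
q_ult = 878.19 + 862.3 = 1740.5 kPa.

q_ult ≈ 1740 kPa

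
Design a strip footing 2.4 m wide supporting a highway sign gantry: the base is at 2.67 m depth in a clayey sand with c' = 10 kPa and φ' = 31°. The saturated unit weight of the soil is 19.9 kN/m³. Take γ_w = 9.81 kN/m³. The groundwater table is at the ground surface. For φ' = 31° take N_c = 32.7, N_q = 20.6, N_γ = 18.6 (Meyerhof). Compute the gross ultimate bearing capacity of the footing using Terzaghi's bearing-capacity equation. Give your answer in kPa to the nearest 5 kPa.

With the water table at the surface the whole profile is submerged: γ' = 19.9 − 9.81 = 10.09 kN/m³, so q = γ'·D_f = 26.94 kPa; the same γ' applies in the ½γBN_γ term.
q_ult = c·N_c + q·N_q + 0.5·γ·B·N_γ
     = 10 × 32.7 + 26.94 × 20.6 + 0.5 × 10.09 × 2.4 × 18.6
     = 327 + 554.97 + 225.21 = 1107.2 kPa.

q_ult ≈ 1105 kPa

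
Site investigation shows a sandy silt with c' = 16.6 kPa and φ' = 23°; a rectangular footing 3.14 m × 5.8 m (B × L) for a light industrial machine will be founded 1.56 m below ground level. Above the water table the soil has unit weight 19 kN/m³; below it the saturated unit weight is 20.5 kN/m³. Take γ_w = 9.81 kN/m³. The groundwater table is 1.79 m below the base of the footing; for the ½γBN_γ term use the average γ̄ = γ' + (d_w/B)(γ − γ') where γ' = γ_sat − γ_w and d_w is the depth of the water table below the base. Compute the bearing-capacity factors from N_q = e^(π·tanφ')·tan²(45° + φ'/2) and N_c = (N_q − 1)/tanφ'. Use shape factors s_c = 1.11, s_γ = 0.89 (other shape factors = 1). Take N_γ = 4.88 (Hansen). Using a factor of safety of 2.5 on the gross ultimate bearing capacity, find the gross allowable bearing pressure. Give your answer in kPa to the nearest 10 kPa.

q_all ≈ 280 kPa

N_q = e^(π·tan23°)·tan²(56.5°) = 8.66; N_c = (N_q − 1)/tanφ' = 18.05.
q = γ·D_f = 19 × 1.56 = 29.64 kPa.
γ' = 10.69 kN/m³; averaging over the depth B below the base, γ̄ = γ' + (d_w/B)(γ − γ') = 15.427 kN/m³.
c·N_c·s_c = 16.6 × 18.049 × 1.11 = 332.56 kPa
q·N_q = 29.64 × 8.6612 = 256.72 kPa
0.5·γ·B·N_γ·s_γ = 0.5 × 15.427 × 3.14 × 4.88 × 0.89 = 105.2 kPa
q_ult = 332.56 + 256.72 + 105.2 = 694.48 kPa.
q_all = 694.48 / 2.5 = 277.79 kPa.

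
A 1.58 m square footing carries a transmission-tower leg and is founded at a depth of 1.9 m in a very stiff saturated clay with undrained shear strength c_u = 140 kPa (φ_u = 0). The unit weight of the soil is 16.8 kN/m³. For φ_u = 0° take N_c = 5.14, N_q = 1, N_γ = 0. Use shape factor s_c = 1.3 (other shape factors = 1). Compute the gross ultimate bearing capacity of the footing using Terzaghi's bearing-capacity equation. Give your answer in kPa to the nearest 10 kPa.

q_ult ≈ 970 kPa

Overburden at base level: q = 16.8 × 1.9 = 31.92 kPa.
Cohesion term c·N_c·s_c = 140 × 5.14 × 1.3 = 935.48 kPa; surcharge term q·N_q = 31.92 × 1 = 31.92 kPa.
q_ult = 935.48 + 31.92 = 967.4 kPa.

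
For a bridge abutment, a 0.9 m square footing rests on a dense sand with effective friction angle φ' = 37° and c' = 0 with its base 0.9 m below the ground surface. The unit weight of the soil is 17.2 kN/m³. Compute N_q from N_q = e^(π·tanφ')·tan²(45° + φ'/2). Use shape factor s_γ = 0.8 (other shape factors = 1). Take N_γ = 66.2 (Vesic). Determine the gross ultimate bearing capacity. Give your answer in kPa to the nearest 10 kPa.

tan37° = 0.7536, so N_q = e^(π×0.7536)·tan²(63.5°) = 10.669 × 4.023 = 42.92.
q = γ·D_f = 17.2 × 0.9 = 15.48 kPa.
q·N_q = 15.48 × 42.92 = 664.4 kPa
0.5·γ·B·N_γ·s_γ = 0.5 × 17.2 × 0.9 × 66.2 × 0.8 = 409.91 kPa
q_ult = 664.4 + 409.91 = 1074.3 kPa.

q_ult ≈ 1070 kPa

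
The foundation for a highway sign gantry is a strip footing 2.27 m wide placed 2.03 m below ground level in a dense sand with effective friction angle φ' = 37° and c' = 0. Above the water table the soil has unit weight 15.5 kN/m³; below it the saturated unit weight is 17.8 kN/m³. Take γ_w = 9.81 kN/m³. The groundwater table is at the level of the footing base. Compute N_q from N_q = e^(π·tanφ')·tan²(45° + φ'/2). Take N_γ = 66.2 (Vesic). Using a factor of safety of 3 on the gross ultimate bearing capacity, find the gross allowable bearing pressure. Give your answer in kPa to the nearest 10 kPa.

q_all ≈ 650 kPa

N_q = e^(π·tan37°)·tan²(63.5°) = 42.92.
Overburden at base level: q = 15.5 × 2.03 = 31.465 kPa.
Below the base the soil is submerged, so the ½γBN_γ term uses γ' = 17.8 − 9.81 = 7.99 kN/m³.
Surcharge term q·N_q = 31.465 × 42.92 = 1350.5 kPa; self-weight term 0.5·γ·B·N_γ = 0.5 × 7.99 × 2.27 × 66.2 = 600.34 kPa.
q_ult = 1350.5 + 600.34 = 1950.8 kPa.
q_all = 1950.8 / 3 = 650.27 kPa.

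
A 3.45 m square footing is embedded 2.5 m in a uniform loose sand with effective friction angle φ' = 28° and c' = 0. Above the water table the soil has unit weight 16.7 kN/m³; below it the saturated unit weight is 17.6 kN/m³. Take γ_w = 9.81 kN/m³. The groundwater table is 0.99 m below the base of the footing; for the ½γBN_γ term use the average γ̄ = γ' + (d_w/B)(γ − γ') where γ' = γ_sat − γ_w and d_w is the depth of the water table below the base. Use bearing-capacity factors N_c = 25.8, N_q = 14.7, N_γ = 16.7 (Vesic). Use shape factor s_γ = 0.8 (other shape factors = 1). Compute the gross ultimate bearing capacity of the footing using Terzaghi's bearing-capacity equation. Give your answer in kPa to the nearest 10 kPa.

q_ult ≈ 850 kPa

Effective surcharge at the founding depth q = γ·D_f = 16.7 × 2.5 = 41.75 kPa.
With d_w = 0.99 m < B, γ̄ = 7.79 + (0.99/3.45) × (16.7 − 7.79) = 10.347 kN/m³.
q_ult = q·N_q + 0.5·γ·B·N_γ·s_γ
     = 41.75 × 14.7 + 0.5 × 10.347 × 3.45 × 16.7 × 0.8
     = 613.73 + 238.45 = 852.18 kPa.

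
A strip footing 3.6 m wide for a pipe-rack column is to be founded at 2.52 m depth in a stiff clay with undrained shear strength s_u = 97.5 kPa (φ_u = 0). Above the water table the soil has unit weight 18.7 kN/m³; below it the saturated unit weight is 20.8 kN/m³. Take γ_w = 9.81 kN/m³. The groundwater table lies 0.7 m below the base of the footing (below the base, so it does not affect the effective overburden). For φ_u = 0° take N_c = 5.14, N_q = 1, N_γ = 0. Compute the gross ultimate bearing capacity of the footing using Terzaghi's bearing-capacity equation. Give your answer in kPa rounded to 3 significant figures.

q_ult ≈ 548 kPa

Overburden at base level: q = 18.7 × 2.52 = 47.124 kPa.
Cohesion term c·N_c = 97.5 × 5.14 = 501.15 kPa; surcharge term q·N_q = 47.124 × 1 = 47.124 kPa.
q_ult = 501.15 + 47.124 = 548.27 kPa.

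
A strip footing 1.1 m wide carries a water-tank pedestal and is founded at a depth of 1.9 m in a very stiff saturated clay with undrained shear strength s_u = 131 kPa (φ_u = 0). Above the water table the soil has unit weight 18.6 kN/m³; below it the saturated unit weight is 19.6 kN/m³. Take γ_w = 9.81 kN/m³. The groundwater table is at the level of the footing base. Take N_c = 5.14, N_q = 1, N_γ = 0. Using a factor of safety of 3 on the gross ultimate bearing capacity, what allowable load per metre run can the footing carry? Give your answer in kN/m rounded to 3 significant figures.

≈ 260 kN/m

Overburden at base level: q = 18.6 × 1.9 = 35.34 kPa.
Cohesion term c·N_c = 131 × 5.14 = 673.34 kPa; surcharge term q·N_q = 35.34 × 1 = 35.34 kPa.
q_ult = 673.34 + 35.34 = 708.68 kPa.
Gross allowable pressure q_all = 708.68 / 3 = 236.23 kPa.
Allowable wall load = q_all × B = 236.23 × 1.1 = 259.85 kN per metre run.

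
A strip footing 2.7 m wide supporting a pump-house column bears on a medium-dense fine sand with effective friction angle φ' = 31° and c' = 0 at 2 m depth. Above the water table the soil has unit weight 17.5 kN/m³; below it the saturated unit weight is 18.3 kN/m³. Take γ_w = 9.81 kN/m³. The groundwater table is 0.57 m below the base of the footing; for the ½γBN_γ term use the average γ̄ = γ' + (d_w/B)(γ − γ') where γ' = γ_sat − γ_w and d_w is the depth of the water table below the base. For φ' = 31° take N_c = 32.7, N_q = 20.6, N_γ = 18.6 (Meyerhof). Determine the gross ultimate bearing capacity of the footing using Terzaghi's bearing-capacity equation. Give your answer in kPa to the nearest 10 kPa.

q = γ·D_f = 17.5 × 2 = 35 kPa.
γ' = 8.49 kN/m³; averaging over the depth B below the base, γ̄ = γ' + (d_w/B)(γ − γ') = 10.392 kN/m³.
q·N_q = 35 × 20.6 = 721 kPa
0.5·γ·B·N_γ = 0.5 × 10.392 × 2.7 × 18.6 = 260.95 kPa
q_ult = 721 + 260.95 = 981.95 kPa.

q_ult ≈ 980 kPa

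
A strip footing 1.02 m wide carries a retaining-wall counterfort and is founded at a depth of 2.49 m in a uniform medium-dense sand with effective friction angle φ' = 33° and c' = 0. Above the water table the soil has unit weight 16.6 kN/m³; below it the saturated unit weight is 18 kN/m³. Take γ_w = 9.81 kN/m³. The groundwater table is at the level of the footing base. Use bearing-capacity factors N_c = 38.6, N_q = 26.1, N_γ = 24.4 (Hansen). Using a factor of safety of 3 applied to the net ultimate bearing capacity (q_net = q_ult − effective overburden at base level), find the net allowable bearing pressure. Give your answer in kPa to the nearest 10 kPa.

q_all(net) ≈ 380 kPa

q = γ·D_f = 16.6 × 2.49 = 41.334 kPa.
For the ½γBN_γ term take γ' = 18 − 9.81 = 8.19 kN/m³ (soil below base is submerged).
q·N_q = 41.334 × 26.1 = 1078.8 kPa
0.5·γ·B·N_γ = 0.5 × 8.19 × 1.02 × 24.4 = 101.92 kPa
q_ult = 1078.8 + 101.92 = 1180.7 kPa.
Net ultimate: q_net = 1180.7 − 41.334 = 1139.4 kPa.
q_all(net) = 1139.4 / 3 = 379.8 kPa.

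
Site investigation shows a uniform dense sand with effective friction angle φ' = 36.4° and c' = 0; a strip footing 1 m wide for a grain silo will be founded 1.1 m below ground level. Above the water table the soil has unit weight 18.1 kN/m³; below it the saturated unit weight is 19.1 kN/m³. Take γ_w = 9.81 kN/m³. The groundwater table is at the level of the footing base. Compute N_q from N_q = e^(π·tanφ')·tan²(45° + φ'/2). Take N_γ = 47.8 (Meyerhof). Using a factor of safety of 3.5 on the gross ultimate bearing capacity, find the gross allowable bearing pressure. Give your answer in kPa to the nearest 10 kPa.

q_all ≈ 290 kPa

N_q = e^(π·tan36.4°)·tan²(63.2°) = 39.73.
q = γ·D_f = 18.1 × 1.1 = 19.91 kPa.
For the ½γBN_γ term take γ' = 19.1 − 9.81 = 9.29 kN/m³ (soil below base is submerged).
q·N_q = 19.91 × 39.727 = 790.97 kPa
0.5·γ·B·N_γ = 0.5 × 9.29 × 1 × 47.8 = 222.03 kPa
q_ult = 790.97 + 222.03 = 1013 kPa.
q_all = 1013 / 3.5 = 289.43 kPa.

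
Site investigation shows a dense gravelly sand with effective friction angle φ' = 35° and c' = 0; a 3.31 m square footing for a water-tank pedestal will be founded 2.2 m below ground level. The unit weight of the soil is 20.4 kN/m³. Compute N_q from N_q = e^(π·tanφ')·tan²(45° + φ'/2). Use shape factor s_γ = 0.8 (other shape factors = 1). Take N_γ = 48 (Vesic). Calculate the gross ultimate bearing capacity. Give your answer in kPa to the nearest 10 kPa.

tan35° = 0.7002, so N_q = e^(π×0.7002)·tan²(62.5°) = 9.023 × 3.69 = 33.3.
Effective surcharge at the founding depth q = γ·D_f = 20.4 × 2.2 = 44.88 kPa.
q_ult = q·N_q + 0.5·γ·B·N_γ·s_γ
     = 44.88 × 33.296 + 0.5 × 20.4 × 3.31 × 48 × 0.8
     = 1494.3 + 1296.5 = 2790.8 kPa.

q_ult ≈ 2790 kPa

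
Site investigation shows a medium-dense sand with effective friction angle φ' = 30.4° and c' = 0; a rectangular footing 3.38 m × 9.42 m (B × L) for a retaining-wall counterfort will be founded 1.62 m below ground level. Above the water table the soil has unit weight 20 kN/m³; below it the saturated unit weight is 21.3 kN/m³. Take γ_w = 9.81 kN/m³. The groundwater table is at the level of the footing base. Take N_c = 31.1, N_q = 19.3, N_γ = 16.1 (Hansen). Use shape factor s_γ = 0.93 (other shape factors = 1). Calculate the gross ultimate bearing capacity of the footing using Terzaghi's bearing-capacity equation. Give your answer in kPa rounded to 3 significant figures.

q = γ·D_f = 20 × 1.62 = 32.4 kPa.
For the ½γBN_γ term take γ' = 21.3 − 9.81 = 11.49 kN/m³ (soil below base is submerged).
q·N_q = 32.4 × 19.3 = 625.32 kPa
0.5·γ·B·N_γ·s_γ = 0.5 × 11.49 × 3.38 × 16.1 × 0.93 = 290.75 kPa
q_ult = 625.32 + 290.75 = 916.07 kPa.

q_ult ≈ 916 kPa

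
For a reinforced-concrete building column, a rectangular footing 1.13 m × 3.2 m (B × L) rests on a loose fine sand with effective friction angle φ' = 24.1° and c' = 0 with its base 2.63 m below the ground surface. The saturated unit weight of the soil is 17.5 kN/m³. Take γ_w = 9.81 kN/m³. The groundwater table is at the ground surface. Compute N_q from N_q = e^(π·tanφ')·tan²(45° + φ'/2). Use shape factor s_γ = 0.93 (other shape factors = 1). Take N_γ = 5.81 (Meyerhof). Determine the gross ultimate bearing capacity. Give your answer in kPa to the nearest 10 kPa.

tan24.1° = 0.4473, so N_q = e^(π×0.4473)·tan²(57.05°) = 4.077 × 2.38 = 9.7.
Water table at ground surface, so effective unit weight γ' = 17.5 − 9.81 = 7.69 kN/m³ is used throughout; overburden q = 7.69 × 2.63 = 20.225 kPa; the same γ' applies in the ½γBN_γ term.
Surcharge term q·N_q = 20.225 × 9.7038 = 196.26 kPa; self-weight term 0.5·γ·B·N_γ·s_γ = 0.5 × 7.69 × 1.13 × 5.81 × 0.93 = 23.477 kPa.
q_ult = 196.26 + 23.477 = 219.73 kPa.

q_ult ≈ 220 kPa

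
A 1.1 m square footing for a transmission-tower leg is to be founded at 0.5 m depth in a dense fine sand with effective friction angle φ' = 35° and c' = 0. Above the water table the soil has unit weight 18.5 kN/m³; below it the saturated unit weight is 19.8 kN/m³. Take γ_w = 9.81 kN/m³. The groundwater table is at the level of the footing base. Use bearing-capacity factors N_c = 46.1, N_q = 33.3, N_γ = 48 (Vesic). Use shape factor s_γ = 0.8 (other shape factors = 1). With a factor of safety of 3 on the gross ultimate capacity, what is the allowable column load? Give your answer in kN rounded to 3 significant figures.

Overburden at base level: q = 18.5 × 0.5 = 9.25 kPa.
Below the base the soil is submerged, so the ½γBN_γ term uses γ' = 19.8 − 9.81 = 9.99 kN/m³.
Surcharge term q·N_q = 9.25 × 33.3 = 308.02 kPa; self-weight term 0.5·γ·B·N_γ·s_γ = 0.5 × 9.99 × 1.1 × 48 × 0.8 = 210.99 kPa.
q_ult = 308.02 + 210.99 = 519.01 kPa.
Gross allowable pressure q_all = 519.01 / 3 = 173 kPa.
Footing area = 1.21 m², so allowable column load = 173 × 1.21 = 209.34 kN.

P_all ≈ 209 kN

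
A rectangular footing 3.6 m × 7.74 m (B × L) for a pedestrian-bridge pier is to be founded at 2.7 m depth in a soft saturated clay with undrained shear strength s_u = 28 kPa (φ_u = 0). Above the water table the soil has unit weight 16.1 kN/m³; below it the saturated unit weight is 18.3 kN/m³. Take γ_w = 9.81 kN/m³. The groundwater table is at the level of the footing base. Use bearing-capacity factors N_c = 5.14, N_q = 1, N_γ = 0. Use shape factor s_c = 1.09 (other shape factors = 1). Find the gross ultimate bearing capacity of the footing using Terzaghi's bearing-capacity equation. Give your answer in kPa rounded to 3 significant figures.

Overburden at base level: q = 16.1 × 2.7 = 43.47 kPa.
Cohesion term c·N_c·s_c = 28 × 5.14 × 1.09 = 156.87 kPa; surcharge term q·N_q = 43.47 × 1 = 43.47 kPa.
q_ult = 156.87 + 43.47 = 200.34 kPa.

q_ult ≈ 200 kPa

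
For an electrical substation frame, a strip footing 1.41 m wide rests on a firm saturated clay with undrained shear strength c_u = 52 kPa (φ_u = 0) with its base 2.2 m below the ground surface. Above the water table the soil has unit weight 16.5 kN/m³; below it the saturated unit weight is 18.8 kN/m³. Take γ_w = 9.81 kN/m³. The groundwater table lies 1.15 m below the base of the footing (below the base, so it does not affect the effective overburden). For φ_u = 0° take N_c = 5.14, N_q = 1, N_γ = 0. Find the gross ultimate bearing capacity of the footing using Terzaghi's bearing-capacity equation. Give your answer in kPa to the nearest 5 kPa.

q = γ·D_f = 16.5 × 2.2 = 36.3 kPa.
c·N_c = 52 × 5.14 = 267.28 kPa
q·N_q = 36.3 × 1 = 36.3 kPa
q_ult = 267.28 + 36.3 = 303.58 kPa.

q_ult ≈ 305 kPa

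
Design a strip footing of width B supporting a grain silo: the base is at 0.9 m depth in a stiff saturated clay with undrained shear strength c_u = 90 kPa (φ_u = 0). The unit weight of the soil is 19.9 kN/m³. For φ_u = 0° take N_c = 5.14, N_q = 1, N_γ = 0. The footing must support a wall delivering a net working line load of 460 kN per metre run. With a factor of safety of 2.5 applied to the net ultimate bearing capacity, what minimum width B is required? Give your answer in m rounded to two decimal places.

Effective surcharge at the founding depth q = γ·D_f = 19.9 × 0.9 = 17.91 kPa.
q_ult = c·N_c + q·N_q
     = 90 × 5.14 + 17.91 × 1
     = 462.6 + 17.91 = 480.51 kPa.
For φ = 0 the ½γBN_γ term vanishes, so q_ult is independent of B. q_net = 480.51 − 17.91 = 462.6 kPa; q_all(net) = 462.6/2.5 = 185.04 kPa.
Required width B = w / q_all(net) = 460 / 185.04 = 2.486 m.

B = 2.49 m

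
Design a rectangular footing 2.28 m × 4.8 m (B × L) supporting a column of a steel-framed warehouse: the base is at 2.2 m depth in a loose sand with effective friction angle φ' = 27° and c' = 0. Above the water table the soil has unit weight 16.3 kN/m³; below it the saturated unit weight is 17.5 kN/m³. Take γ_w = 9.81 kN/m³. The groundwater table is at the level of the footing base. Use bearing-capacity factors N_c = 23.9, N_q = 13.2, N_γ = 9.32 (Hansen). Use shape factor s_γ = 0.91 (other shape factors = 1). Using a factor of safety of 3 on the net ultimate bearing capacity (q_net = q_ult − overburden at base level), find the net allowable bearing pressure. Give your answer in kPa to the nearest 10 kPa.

Overburden at base level: q = 16.3 × 2.2 = 35.86 kPa.
Below the base the soil is submerged, so the ½γBN_γ term uses γ' = 17.5 − 9.81 = 7.69 kN/m³.
Surcharge term q·N_q = 35.86 × 13.2 = 473.35 kPa; self-weight term 0.5·γ·B·N_γ·s_γ = 0.5 × 7.69 × 2.28 × 9.32 × 0.91 = 74.351 kPa.
q_ult = 473.35 + 74.351 = 547.7 kPa.
q_net = 547.7 − 35.86 = 511.84 kPa.
q_all(net) = 511.84 / 3 = 170.61 kPa.

q_all(net) ≈ 170 kPa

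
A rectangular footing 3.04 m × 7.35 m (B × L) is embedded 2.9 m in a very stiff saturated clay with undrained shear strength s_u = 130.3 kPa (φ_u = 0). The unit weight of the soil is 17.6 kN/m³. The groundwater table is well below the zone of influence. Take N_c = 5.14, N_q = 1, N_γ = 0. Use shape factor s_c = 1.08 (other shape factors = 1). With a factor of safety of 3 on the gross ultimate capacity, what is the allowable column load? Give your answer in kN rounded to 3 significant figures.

P_all ≈ 5770 kN

Effective surcharge at the founding depth q = γ·D_f = 17.6 × 2.9 = 51.04 kPa.
q_ult = c·N_c·s_c + q·N_q
     = 130.3 × 5.14 × 1.08 + 51.04 × 1
     = 723.32 + 51.04 = 774.36 kPa.
Gross allowable pressure q_all = 774.36 / 3 = 258.12 kPa.
Footing area = 22.344 m², so allowable column load = 258.12 × 22.344 = 5767.4 kN.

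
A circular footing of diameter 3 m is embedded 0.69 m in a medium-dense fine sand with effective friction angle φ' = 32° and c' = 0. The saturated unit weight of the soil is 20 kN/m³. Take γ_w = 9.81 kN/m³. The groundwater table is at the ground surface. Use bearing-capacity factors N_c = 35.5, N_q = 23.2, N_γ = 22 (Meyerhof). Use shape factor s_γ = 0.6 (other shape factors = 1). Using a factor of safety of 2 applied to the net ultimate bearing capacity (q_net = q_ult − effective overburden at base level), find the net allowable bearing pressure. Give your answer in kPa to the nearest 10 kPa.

q_all(net) ≈ 180 kPa

γ' = 20 − 9.81 = 10.19 kN/m³ (submerged throughout). q = 10.19 × 0.69 = 7.0311 kPa; the same γ' applies in the ½γBN_γ term.
q·N_q = 7.0311 × 23.2 = 163.12 kPa
0.5·γ·B·N_γ·s_γ = 0.5 × 10.19 × 3 × 22 × 0.6 = 201.76 kPa
q_ult = 163.12 + 201.76 = 364.88 kPa.
Net ultimate: q_net = 364.88 − 7.0311 = 357.85 kPa.
q_all(net) = 357.85 / 2 = 178.93 kPa.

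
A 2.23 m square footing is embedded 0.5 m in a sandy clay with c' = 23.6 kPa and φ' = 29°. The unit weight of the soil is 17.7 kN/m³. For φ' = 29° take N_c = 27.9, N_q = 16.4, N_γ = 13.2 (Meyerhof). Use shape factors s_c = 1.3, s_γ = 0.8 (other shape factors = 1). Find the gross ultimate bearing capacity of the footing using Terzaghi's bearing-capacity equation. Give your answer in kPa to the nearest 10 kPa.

Overburden at base level: q = 17.7 × 0.5 = 8.85 kPa.
Cohesion term c·N_c·s_c = 23.6 × 27.9 × 1.3 = 855.97 kPa; surcharge term q·N_q = 8.85 × 16.4 = 145.14 kPa; self-weight term 0.5·γ·B·N_γ·s_γ = 0.5 × 17.7 × 2.23 × 13.2 × 0.8 = 208.41 kPa.
q_ult = 855.97 + 145.14 + 208.41 = 1209.5 kPa.

q_ult ≈ 1210 kPa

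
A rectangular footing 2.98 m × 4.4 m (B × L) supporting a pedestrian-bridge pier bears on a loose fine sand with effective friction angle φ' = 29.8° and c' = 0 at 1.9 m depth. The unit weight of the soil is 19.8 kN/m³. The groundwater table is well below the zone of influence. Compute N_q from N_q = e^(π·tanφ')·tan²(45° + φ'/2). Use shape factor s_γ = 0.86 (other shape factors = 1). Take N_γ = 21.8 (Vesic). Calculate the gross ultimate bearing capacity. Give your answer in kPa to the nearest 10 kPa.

q_ult ≈ 1230 kPa

tan29.8° = 0.5727, so N_q = e^(π×0.5727)·tan²(59.9°) = 6.045 × 2.976 = 17.99.
Effective surcharge at the founding depth q = γ·D_f = 19.8 × 1.9 = 37.62 kPa.
q_ult = q·N_q + 0.5·γ·B·N_γ·s_γ
     = 37.62 × 17.989 + 0.5 × 19.8 × 2.98 × 21.8 × 0.86
     = 676.75 + 553.1 = 1229.9 kPa.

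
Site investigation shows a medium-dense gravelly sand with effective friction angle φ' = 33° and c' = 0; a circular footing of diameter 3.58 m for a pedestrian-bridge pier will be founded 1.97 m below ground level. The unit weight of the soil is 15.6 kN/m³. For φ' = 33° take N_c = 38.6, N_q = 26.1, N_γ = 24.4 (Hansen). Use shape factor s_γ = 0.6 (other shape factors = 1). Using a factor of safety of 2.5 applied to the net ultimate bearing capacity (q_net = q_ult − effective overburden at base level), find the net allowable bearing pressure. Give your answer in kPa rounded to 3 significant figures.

q_all(net) ≈ 472 kPa

Overburden at base level: q = 15.6 × 1.97 = 30.732 kPa.
Surcharge term q·N_q = 30.732 × 26.1 = 802.11 kPa; self-weight term 0.5·γ·B·N_γ·s_γ = 0.5 × 15.6 × 3.58 × 24.4 × 0.6 = 408.81 kPa.
q_ult = 802.11 + 408.81 = 1210.9 kPa.
Net ultimate: q_net = 1210.9 − 30.732 = 1180.2 kPa.
q_all(net) = 1180.2 / 2.5 = 472.07 kPa.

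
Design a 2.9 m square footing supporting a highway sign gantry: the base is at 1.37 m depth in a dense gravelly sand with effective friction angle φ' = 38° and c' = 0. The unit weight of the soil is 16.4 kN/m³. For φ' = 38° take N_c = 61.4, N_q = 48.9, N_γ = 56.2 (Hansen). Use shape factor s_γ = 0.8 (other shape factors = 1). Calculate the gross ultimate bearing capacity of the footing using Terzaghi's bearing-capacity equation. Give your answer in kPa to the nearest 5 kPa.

Effective surcharge at the founding depth q = γ·D_f = 16.4 × 1.37 = 22.468 kPa.
q_ult = q·N_q + 0.5·γ·B·N_γ·s_γ
     = 22.468 × 48.9 + 0.5 × 16.4 × 2.9 × 56.2 × 0.8
     = 1098.7 + 1069.1 = 2167.8 kPa.

q_ult ≈ 2170 kPa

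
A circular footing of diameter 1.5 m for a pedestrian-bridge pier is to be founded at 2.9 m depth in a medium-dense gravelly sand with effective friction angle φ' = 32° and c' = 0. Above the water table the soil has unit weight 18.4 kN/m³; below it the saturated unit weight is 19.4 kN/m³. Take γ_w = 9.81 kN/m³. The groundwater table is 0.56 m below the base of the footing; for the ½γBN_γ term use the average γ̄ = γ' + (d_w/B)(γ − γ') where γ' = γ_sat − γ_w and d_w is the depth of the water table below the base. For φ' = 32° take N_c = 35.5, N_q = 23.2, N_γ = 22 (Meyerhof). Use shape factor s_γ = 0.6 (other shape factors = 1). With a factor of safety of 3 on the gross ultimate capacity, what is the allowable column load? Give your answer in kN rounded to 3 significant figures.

q = γ·D_f = 18.4 × 2.9 = 53.36 kPa.
γ' = 9.59 kN/m³; averaging over the depth B below the base, γ̄ = γ' + (d_w/B)(γ − γ') = 12.879 kN/m³.
q·N_q = 53.36 × 23.2 = 1238 kPa
0.5·γ·B·N_γ·s_γ = 0.5 × 12.879 × 1.5 × 22 × 0.6 = 127.5 kPa
q_ult = 1238 + 127.5 = 1365.5 kPa.
Gross allowable pressure q_all = 1365.5 / 3 = 455.15 kPa.
Footing area = 1.7671 m², so allowable column load = 455.15 × 1.7671 = 804.3 kN.

P_all ≈ 804 kN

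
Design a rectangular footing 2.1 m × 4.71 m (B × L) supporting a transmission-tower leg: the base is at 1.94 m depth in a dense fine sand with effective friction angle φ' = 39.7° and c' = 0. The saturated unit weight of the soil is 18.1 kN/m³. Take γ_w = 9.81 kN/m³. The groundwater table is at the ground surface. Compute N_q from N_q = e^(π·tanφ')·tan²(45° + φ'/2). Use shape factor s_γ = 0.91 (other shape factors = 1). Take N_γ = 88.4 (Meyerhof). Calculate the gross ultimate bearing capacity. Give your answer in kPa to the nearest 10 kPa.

tan39.7° = 0.8302, so N_q = e^(π×0.8302)·tan²(64.85°) = 13.575 × 4.537 = 61.58.
Water table at ground surface, so effective unit weight γ' = 18.1 − 9.81 = 8.29 kN/m³ is used throughout; overburden q = 8.29 × 1.94 = 16.083 kPa; the same γ' applies in the ½γBN_γ term.
Surcharge term q·N_q = 16.083 × 61.583 = 990.41 kPa; self-weight term 0.5·γ·B·N_γ·s_γ = 0.5 × 8.29 × 2.1 × 88.4 × 0.91 = 700.22 kPa.
q_ult = 990.41 + 700.22 = 1690.6 kPa.

q_ult ≈ 1690 kPa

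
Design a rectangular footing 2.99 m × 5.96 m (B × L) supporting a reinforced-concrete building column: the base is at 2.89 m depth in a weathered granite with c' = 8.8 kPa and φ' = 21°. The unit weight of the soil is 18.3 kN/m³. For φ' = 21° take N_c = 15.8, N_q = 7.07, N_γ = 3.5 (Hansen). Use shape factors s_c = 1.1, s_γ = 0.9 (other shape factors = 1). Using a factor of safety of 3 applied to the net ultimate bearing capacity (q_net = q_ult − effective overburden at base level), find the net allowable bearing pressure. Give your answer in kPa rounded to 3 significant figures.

q_all(net) ≈ 187 kPa

Overburden at base level: q = 18.3 × 2.89 = 52.887 kPa.
Cohesion term c·N_c·s_c = 8.8 × 15.8 × 1.1 = 152.94 kPa; surcharge term q·N_q = 52.887 × 7.07 = 373.91 kPa; self-weight term 0.5·γ·B·N_γ·s_γ = 0.5 × 18.3 × 2.99 × 3.5 × 0.9 = 86.179 kPa.
q_ult = 152.94 + 373.91 + 86.179 = 613.03 kPa.
Net ultimate: q_net = 613.03 − 52.887 = 560.15 kPa.
q_all(net) = 560.15 / 3 = 186.72 kPa.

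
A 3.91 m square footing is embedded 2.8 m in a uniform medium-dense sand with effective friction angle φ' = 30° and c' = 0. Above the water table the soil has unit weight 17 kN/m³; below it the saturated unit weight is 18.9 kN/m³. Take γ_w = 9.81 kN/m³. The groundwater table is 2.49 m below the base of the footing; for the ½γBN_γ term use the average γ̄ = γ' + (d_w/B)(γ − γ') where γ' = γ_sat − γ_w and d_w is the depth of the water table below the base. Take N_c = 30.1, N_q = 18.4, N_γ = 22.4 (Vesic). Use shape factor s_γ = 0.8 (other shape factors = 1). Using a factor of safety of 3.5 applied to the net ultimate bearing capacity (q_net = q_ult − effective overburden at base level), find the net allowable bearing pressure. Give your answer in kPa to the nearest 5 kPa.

q = γ·D_f = 17 × 2.8 = 47.6 kPa.
γ' = 9.09 kN/m³; averaging over the depth B below the base, γ̄ = γ' + (d_w/B)(γ − γ') = 14.127 kN/m³.
q·N_q = 47.6 × 18.4 = 875.84 kPa
0.5·γ·B·N_γ·s_γ = 0.5 × 14.127 × 3.91 × 22.4 × 0.8 = 494.93 kPa
q_ult = 875.84 + 494.93 = 1370.8 kPa.
Net ultimate: q_net = 1370.8 − 47.6 = 1323.2 kPa.
q_all(net) = 1323.2 / 3.5 = 378.05 kPa.

q_all(net) ≈ 380 kPa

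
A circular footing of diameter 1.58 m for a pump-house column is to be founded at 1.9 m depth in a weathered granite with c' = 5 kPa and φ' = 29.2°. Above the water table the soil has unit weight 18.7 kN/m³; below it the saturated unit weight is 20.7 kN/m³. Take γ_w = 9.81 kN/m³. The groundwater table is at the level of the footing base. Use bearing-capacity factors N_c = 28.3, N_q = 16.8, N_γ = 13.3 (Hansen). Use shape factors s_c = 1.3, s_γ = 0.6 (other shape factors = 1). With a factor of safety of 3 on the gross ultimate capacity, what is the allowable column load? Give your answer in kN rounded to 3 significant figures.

P_all ≈ 555 kN

Effective surcharge at the founding depth q = γ·D_f = 18.7 × 1.9 = 35.53 kPa.
The water table coincides with the base, so in the self-weight term γ → γ' = 10.89 kN/m³.
q_ult = c·N_c·s_c + q·N_q + 0.5·γ·B·N_γ·s_γ
     = 5 × 28.3 × 1.3 + 35.53 × 16.8 + 0.5 × 10.89 × 1.58 × 13.3 × 0.6
     = 183.95 + 596.9 + 68.653 = 849.51 kPa.
Gross allowable pressure q_all = 849.51 / 3 = 283.17 kPa.
Footing area = 1.9607 m², so allowable column load = 283.17 × 1.9607 = 555.21 kN.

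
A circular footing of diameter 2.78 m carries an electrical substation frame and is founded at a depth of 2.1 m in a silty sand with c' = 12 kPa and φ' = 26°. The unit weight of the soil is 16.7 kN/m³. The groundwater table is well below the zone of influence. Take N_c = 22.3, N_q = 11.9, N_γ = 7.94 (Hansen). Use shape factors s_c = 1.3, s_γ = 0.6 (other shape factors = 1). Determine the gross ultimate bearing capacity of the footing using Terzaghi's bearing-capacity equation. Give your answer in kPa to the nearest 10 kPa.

Overburden at base level: q = 16.7 × 2.1 = 35.07 kPa.
Cohesion term c·N_c·s_c = 12 × 22.3 × 1.3 = 347.88 kPa; surcharge term q·N_q = 35.07 × 11.9 = 417.33 kPa; self-weight term 0.5·γ·B·N_γ·s_γ = 0.5 × 16.7 × 2.78 × 7.94 × 0.6 = 110.59 kPa.
q_ult = 347.88 + 417.33 + 110.59 = 875.8 kPa.

q_ult ≈ 880 kPa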